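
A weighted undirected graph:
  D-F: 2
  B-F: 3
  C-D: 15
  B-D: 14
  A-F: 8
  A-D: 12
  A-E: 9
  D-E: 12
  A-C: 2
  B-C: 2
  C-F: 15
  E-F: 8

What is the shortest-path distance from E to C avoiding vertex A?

Some routes from E to C avoiding A:
E → D → F → B → C: 12 + 2 + 3 + 2 = 19
E → F → D → B → C: 8 + 2 + 14 + 2 = 26
E → F → D → C: 8 + 2 + 15 = 25
E → D → C: 12 + 15 = 27
E → F → B → C: 8 + 3 + 2 = 13
E → F → C: 8 + 15 = 23
Shortest: 13.

13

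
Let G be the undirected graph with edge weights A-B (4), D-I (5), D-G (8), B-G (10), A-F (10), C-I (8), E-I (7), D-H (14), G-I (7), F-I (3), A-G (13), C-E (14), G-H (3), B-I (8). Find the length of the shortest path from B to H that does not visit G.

27

Routes from B to H avoiding G:
B -> I -> D -> H: 8 + 5 + 14 = 27
B -> A -> F -> I -> D -> H: 4 + 10 + 3 + 5 + 14 = 36
Best route has total 27.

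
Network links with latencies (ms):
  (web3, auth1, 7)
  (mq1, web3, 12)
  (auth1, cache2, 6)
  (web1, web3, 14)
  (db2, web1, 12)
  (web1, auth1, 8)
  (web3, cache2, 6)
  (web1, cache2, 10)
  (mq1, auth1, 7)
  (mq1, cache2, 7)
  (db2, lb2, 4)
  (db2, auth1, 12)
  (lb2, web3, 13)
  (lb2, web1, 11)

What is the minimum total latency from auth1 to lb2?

Some routes from auth1 to lb2:
auth1-web3-lb2: 7 + 13 = 20
auth1-db2-lb2: 12 + 4 = 16
auth1-cache2-web3-lb2: 6 + 6 + 13 = 25
auth1-web1-db2-lb2: 8 + 12 + 4 = 24
auth1-web1-lb2: 8 + 11 = 19
The minimum is 16 ms.

16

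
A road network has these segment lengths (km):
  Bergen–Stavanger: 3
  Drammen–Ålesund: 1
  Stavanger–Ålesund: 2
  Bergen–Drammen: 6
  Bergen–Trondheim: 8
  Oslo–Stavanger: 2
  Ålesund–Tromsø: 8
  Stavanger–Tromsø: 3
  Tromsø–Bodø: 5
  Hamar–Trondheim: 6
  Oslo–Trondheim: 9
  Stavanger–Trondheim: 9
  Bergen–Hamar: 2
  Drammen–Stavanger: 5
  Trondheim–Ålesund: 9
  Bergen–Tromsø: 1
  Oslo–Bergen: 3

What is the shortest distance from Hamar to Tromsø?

3

Comparing a few candidate routes:
Hamar-Bergen-Tromsø: 2 + 1 = 3
Hamar-Bergen-Oslo-Stavanger-Tromsø: 2 + 3 + 2 + 3 = 10
Hamar-Bergen-Drammen-Ålesund-Stavanger-Tromsø: 2 + 6 + 1 + 2 + 3 = 14
Hamar-Bergen-Stavanger-Tromsø: 2 + 3 + 3 = 8
The minimum is 3 km.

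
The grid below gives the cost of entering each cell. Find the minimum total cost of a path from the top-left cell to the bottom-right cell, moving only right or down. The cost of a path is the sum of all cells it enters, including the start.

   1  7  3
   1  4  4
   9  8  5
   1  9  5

20

Take r0c0 → r1c0 → r1c1 → r1c2 → r2c2 → r3c2 for a total of 1 + 1 + 4 + 4 + 5 + 5 = 20.
For comparison, the top-then-right route costs 25.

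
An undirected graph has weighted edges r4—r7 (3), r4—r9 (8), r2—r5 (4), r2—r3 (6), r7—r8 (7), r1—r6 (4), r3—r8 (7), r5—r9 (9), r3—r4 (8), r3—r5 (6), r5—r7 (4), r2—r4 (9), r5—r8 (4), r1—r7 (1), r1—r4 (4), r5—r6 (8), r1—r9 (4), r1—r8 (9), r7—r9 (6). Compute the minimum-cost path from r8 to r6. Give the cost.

Some routes from r8 to r6:
r8 -> r1 -> r6: 9 + 4 = 13
r8 -> r7 -> r4 -> r1 -> r6: 7 + 3 + 4 + 4 = 18
r8 -> r5 -> r6: 4 + 8 = 12
r8 -> r7 -> r1 -> r6: 7 + 1 + 4 = 12
r8 -> r5 -> r7 -> r1 -> r6: 4 + 4 + 1 + 4 = 13
The minimum is 12.

12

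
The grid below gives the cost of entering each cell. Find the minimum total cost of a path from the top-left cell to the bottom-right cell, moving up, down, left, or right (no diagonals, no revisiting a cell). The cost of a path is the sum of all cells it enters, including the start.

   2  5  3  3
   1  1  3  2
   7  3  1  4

One optimal route is [0,0] [1,0] [1,1] [1,2] [2,2] [2,3].
Its cost is 2 + 1 + 1 + 3 + 1 + 4 = 12.

12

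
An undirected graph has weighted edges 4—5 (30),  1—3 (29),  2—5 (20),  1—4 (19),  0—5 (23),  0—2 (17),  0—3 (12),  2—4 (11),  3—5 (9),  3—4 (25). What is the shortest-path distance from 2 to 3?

Checking several routes:
2→0→5→3: 17 + 23 + 9 = 49
2→0→3: 17 + 12 = 29
2→5→3: 20 + 9 = 29
2→4→5→3: 11 + 30 + 9 = 50
2→4→3: 11 + 25 = 36
The minimum is 29.

29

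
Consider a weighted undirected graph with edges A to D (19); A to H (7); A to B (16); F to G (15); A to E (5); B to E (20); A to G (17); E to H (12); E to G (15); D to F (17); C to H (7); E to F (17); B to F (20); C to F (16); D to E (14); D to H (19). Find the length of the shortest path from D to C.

26

A few of the D→C routes:
D-F-C: 17 + 16 = 33
D-H-C: 19 + 7 = 26
D-E-H-C: 14 + 12 + 7 = 33
Best route has total 26.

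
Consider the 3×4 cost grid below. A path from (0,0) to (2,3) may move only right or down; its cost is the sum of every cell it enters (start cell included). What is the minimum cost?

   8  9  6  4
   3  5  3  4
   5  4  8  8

Path [0,0] [1,0] [1,1] [1,2] [1,3] [2,3]: 8 + 3 + 5 + 3 + 4 + 8 = 31.
For comparison, the top-then-right route costs 39.

31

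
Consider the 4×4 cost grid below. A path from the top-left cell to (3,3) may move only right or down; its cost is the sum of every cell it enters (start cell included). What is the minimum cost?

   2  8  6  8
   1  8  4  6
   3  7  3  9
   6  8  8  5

One optimal route is (0,0) → (1,0) → (2,0) → (2,1) → (2,2) → (3,2) → (3,3).
Its cost is 2 + 1 + 3 + 7 + 3 + 8 + 5 = 29.

29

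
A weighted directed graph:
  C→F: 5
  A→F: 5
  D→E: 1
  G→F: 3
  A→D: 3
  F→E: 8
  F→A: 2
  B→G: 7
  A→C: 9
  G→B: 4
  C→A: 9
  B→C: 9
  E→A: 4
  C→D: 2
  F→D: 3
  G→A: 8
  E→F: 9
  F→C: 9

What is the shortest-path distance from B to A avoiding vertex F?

15

Paths from B to A avoiding F:
B → G → A: 7 + 8 = 15
B → C → A: 9 + 9 = 18
B → C → D → E → A: 9 + 2 + 1 + 4 = 16
The minimum is 15.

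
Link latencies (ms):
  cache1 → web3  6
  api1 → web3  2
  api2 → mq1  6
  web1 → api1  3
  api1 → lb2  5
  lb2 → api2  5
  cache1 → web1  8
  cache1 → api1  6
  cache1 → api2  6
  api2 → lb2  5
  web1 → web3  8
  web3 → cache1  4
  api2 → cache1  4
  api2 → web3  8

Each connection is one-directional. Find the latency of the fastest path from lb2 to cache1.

Paths from lb2 to cache1:
lb2 → api2 → web3 → cache1: 5 + 8 + 4 = 17
lb2 → api2 → cache1: 5 + 4 = 9
The minimum is 9 ms.

9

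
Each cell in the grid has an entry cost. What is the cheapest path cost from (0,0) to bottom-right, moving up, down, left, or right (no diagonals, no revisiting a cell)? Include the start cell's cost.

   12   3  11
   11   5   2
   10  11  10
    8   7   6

38

Cheapest: r0c0→r0c1→r1c1→r1c2→r2c2→r3c2
  12 + 3 + 5 + 2 + 10 + 6 = 38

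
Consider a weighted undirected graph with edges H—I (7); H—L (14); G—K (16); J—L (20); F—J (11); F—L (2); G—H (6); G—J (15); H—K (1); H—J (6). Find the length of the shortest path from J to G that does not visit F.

Comparing a few candidate routes:
J-H-G: 6 + 6 = 12
J-G: 15
J-L-H-G: 20 + 14 + 6 = 40
J-H-K-G: 6 + 1 + 16 = 23
Best route has total 12.

12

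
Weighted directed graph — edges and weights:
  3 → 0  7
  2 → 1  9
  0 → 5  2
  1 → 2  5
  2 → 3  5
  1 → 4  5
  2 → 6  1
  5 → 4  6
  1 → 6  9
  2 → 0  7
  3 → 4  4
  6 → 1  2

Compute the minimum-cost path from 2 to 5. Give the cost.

9

Candidate routes:
2 → 0 → 5: 7 + 2 = 9
2 → 3 → 0 → 5: 5 + 7 + 2 = 14
Best route has total 9.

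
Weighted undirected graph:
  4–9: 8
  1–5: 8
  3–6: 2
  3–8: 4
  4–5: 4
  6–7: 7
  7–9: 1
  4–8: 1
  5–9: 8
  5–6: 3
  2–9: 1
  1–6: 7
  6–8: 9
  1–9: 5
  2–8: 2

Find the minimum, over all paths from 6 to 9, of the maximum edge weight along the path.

4

Some routes from 6 to 9:
6 → 3 → 8 → 2 → 9: max(2, 4, 2, 1) = 4
6 → 5 → 4 → 8 → 2 → 9: max(3, 4, 1, 2, 1) = 4
6 → 3 → 8 → 4 → 5 → 9: max(2, 4, 1, 4, 8) = 8
6 → 7 → 9: max(7, 1) = 7
6 → 3 → 8 → 4 → 5 → 1 → 9: max(2, 4, 1, 4, 8, 5) = 8
6 → 1 → 9: max(7, 5) = 7
Best route has worst link 4.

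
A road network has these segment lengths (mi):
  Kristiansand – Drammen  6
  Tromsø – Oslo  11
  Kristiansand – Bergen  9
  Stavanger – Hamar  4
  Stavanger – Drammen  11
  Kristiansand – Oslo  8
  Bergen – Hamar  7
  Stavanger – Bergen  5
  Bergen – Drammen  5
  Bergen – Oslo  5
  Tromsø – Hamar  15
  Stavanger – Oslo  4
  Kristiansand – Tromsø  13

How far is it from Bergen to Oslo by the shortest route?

A few of the Bergen→Oslo routes:
Bergen -> Stavanger -> Oslo: 5 + 4 = 9
Bergen -> Hamar -> Stavanger -> Oslo: 7 + 4 + 4 = 15
Bergen -> Oslo: 5
Best route has total 5 mi.

5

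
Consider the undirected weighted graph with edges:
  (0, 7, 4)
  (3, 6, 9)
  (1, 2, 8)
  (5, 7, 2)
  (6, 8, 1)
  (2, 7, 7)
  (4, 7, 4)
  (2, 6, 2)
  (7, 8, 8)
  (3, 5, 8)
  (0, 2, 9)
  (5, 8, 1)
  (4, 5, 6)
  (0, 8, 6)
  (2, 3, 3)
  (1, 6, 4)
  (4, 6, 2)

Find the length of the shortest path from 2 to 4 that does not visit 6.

11

Checking several routes:
2→7→4: 7 + 4 = 11
2→3→5→7→4: 3 + 8 + 2 + 4 = 17
2→3→5→4: 3 + 8 + 6 = 17
2→7→5→4: 7 + 2 + 6 = 15
Shortest: 11.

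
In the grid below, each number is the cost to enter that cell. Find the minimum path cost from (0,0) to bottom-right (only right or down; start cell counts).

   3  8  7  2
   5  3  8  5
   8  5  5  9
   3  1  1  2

Best path: (0,0) (1,0) (1,1) (2,1) (3,1) (3,2) (3,3)
Cost: 3 + 5 + 3 + 5 + 1 + 1 + 2 = 20
(Top row then right column would cost 36.)

20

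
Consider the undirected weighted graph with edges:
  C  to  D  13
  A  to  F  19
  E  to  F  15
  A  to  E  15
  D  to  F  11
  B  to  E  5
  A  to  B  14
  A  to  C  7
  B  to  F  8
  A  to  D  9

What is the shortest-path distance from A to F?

19

Some routes from A to F:
A → D → F: 9 + 11 = 20
A → F: 19
A → B → F: 14 + 8 = 22
A → E → F: 15 + 15 = 30
A → E → B → F: 15 + 5 + 8 = 28
Best route has total 19.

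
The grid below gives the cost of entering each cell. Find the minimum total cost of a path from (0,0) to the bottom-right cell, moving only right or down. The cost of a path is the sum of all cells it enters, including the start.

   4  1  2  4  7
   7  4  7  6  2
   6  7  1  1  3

19

Take [0,0] [0,1] [0,2] [1,2] [2,2] [2,3] [2,4] for a total of 4 + 1 + 2 + 7 + 1 + 1 + 3 = 19.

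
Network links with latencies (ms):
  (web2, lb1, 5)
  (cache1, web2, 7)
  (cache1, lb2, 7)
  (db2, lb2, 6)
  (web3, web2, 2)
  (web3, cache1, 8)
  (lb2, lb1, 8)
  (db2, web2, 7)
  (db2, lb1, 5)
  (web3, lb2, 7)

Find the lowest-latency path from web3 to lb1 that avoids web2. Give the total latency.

Routes from web3 to lb1 avoiding web2:
web3 -> cache1 -> lb2 -> db2 -> lb1: 8 + 7 + 6 + 5 = 26
web3 -> lb2 -> lb1: 7 + 8 = 15
web3 -> lb2 -> db2 -> lb1: 7 + 6 + 5 = 18
web3 -> cache1 -> lb2 -> lb1: 8 + 7 + 8 = 23
Best route has total 15 ms.

15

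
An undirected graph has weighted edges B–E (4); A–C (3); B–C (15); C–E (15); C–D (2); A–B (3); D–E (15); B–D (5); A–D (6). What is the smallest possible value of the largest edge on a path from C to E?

A few of the C→E routes:
C - A - B - E: max(3, 3, 4) = 4
C - A - D - B - E: max(3, 6, 5, 4) = 6
C - B - E: max(15, 4) = 15
C - D - B - E: max(2, 5, 4) = 5
C - D - A - B - E: max(2, 6, 3, 4) = 6
C - D - E: max(2, 15) = 15
Best route has worst link 4.

4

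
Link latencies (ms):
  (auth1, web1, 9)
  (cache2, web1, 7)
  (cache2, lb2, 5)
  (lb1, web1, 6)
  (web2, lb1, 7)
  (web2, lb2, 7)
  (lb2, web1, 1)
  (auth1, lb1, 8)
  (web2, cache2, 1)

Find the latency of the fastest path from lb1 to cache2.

Comparing a few candidate routes:
lb1 -> web1 -> lb2 -> cache2: 6 + 1 + 5 = 12
lb1 -> web1 -> cache2: 6 + 7 = 13
lb1 -> web2 -> cache2: 7 + 1 = 8
The minimum is 8 ms.

8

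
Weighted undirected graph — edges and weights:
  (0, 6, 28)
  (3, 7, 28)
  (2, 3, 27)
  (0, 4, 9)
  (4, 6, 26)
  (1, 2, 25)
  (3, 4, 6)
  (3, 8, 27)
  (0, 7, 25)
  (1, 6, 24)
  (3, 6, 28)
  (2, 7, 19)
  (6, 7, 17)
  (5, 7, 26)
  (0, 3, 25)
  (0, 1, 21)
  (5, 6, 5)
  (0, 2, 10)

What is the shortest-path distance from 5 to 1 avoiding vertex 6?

Comparing a few candidate routes:
5 -> 7 -> 2 -> 0 -> 1: 26 + 19 + 10 + 21 = 76
5 -> 7 -> 0 -> 1: 26 + 25 + 21 = 72
5 -> 7 -> 2 -> 1: 26 + 19 + 25 = 70
Shortest: 70.

70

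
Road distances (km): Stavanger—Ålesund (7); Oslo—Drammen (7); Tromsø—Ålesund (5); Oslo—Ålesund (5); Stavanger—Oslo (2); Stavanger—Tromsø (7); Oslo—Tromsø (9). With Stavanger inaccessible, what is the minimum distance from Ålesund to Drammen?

Paths from Ålesund to Drammen avoiding Stavanger:
Ålesund -> Oslo -> Drammen: 5 + 7 = 12
Ålesund -> Tromsø -> Oslo -> Drammen: 5 + 9 + 7 = 21
The minimum is 12 km.

12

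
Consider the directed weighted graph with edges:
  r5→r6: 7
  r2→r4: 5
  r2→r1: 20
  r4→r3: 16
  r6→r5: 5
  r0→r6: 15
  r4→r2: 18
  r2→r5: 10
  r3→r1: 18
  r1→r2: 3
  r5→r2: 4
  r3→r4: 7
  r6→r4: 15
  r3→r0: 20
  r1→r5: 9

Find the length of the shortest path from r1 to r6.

Paths from r1 to r6:
r1 → r2 → r4 → r3 → r0 → r6: 3 + 5 + 16 + 20 + 15 = 59
r1 → r5 → r6: 9 + 7 = 16
r1 → r5 → r2 → r4 → r3 → r0 → r6: 9 + 4 + 5 + 16 + 20 + 15 = 69
r1 → r2 → r5 → r6: 3 + 10 + 7 = 20
The minimum is 16.

16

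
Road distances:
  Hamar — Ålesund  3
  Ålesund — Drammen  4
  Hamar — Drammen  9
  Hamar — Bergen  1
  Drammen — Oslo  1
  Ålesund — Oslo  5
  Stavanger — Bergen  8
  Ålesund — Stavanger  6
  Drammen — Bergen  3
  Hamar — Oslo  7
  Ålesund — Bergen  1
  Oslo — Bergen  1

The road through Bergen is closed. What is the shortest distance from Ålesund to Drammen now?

Routes from Ålesund to Drammen avoiding Bergen:
Ålesund → Hamar → Oslo → Drammen: 3 + 7 + 1 = 11
Ålesund → Oslo → Hamar → Drammen: 5 + 7 + 9 = 21
Ålesund → Hamar → Drammen: 3 + 9 = 12
Ålesund → Drammen: 4
Ålesund → Oslo → Drammen: 5 + 1 = 6
Best route has total 4.

4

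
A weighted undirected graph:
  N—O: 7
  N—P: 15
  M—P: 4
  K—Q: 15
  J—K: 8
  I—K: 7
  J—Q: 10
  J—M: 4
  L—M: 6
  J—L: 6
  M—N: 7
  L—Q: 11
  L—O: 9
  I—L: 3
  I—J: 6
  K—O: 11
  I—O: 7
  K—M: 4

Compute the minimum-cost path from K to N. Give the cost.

11

Checking several routes:
K→O→N: 11 + 7 = 18
K→I→O→N: 7 + 7 + 7 = 21
K→M→N: 4 + 7 = 11
K→I→L→M→N: 7 + 3 + 6 + 7 = 23
K→J→M→N: 8 + 4 + 7 = 19
Shortest: 11.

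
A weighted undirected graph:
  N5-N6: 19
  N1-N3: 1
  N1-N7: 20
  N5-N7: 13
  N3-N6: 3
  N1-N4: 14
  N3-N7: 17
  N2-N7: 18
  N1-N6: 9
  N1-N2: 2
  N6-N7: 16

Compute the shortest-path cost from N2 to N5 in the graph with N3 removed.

A few of the N2→N5 routes:
N2 → N1 → N6 → N5: 2 + 9 + 19 = 30
N2 → N1 → N6 → N7 → N5: 2 + 9 + 16 + 13 = 40
N2 → N7 → N5: 18 + 13 = 31
N2 → N1 → N7 → N5: 2 + 20 + 13 = 35
The minimum is 30.

30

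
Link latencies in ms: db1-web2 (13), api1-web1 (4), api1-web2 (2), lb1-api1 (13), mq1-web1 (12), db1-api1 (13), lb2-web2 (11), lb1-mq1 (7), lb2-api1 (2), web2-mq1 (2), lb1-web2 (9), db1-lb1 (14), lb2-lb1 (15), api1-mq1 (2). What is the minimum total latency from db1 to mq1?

Some routes from db1 to mq1:
db1 -> api1 -> mq1: 13 + 2 = 15
db1 -> lb1 -> mq1: 14 + 7 = 21
db1 -> api1 -> web2 -> mq1: 13 + 2 + 2 = 17
db1 -> web2 -> api1 -> mq1: 13 + 2 + 2 = 17
db1 -> web2 -> mq1: 13 + 2 = 15
Best route has total 15 ms.

15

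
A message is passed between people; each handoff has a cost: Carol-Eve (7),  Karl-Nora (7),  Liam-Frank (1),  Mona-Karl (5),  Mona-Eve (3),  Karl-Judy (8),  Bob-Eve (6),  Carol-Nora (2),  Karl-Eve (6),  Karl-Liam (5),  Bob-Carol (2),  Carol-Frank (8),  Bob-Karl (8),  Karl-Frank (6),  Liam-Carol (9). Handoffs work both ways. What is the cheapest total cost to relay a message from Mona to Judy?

Checking several routes:
Mona - Eve - Karl - Judy: 3 + 6 + 8 = 17
Mona - Eve - Bob - Karl - Judy: 3 + 6 + 8 + 8 = 25
Mona - Eve - Carol - Nora - Karl - Judy: 3 + 7 + 2 + 7 + 8 = 27
Mona - Karl - Judy: 5 + 8 = 13
Best route has total 13.

13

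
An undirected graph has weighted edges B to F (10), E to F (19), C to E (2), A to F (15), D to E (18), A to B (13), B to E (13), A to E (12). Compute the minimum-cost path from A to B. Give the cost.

Routes from A to B:
A→E→B: 12 + 13 = 25
A→E→F→B: 12 + 19 + 10 = 41
A→F→E→B: 15 + 19 + 13 = 47
A→F→B: 15 + 10 = 25
A→B: 13
Best route has total 13.

13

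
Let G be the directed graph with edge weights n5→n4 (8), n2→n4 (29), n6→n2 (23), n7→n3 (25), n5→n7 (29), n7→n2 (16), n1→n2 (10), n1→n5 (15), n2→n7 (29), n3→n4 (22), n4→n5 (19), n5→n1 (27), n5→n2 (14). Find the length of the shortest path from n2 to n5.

48

Routes from n2 to n5:
n2-n7-n3-n4-n5: 29 + 25 + 22 + 19 = 95
n2-n4-n5: 29 + 19 = 48
The minimum is 48.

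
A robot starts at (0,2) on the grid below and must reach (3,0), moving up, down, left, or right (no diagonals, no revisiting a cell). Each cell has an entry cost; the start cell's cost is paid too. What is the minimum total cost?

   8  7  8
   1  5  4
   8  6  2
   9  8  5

35

One optimal route is r0c2 r1c2 r1c1 r1c0 r2c0 r3c0.
Its cost is 8 + 4 + 5 + 1 + 8 + 9 = 35.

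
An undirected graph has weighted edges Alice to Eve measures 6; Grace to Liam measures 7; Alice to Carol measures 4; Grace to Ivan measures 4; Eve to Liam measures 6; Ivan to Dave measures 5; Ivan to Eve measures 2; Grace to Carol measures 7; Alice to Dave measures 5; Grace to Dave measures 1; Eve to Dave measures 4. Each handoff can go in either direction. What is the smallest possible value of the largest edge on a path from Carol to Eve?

A few of the Carol→Eve routes:
Carol→Alice→Eve: max(4, 6) = 6
Carol→Alice→Dave→Ivan→Eve: max(4, 5, 5, 2) = 5
Carol→Alice→Dave→Grace→Ivan→Eve: max(4, 5, 1, 4, 2) = 5
Carol→Alice→Dave→Eve: max(4, 5, 4) = 5
The minimum achievable maximum is 5.

5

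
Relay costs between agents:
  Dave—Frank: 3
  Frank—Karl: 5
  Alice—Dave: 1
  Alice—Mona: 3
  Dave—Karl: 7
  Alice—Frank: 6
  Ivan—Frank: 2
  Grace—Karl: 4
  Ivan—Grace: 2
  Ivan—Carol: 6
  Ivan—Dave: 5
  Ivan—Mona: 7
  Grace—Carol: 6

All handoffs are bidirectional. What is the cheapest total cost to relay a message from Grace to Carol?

A few of the Grace→Carol routes:
Grace→Karl→Frank→Ivan→Carol: 4 + 5 + 2 + 6 = 17
Grace→Karl→Dave→Frank→Ivan→Carol: 4 + 7 + 3 + 2 + 6 = 22
Grace→Karl→Dave→Ivan→Carol: 4 + 7 + 5 + 6 = 22
Grace→Ivan→Carol: 2 + 6 = 8
Grace→Carol: 6
The minimum is 6.

6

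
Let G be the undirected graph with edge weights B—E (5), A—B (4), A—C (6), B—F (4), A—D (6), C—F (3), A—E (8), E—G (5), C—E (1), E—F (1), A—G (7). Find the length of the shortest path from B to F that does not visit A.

Paths from B to F avoiding A:
B -> F: 4
B -> E -> C -> F: 5 + 1 + 3 = 9
B -> E -> F: 5 + 1 = 6
The minimum is 4.

4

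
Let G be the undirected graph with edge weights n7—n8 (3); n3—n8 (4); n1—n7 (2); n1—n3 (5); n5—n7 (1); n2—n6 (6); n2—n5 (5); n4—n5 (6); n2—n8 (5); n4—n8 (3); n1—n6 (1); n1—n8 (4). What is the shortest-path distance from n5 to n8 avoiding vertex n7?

9

Comparing a few candidate routes:
n5 -> n2 -> n8: 5 + 5 = 10
n5 -> n4 -> n8: 6 + 3 = 9
n5 -> n2 -> n6 -> n1 -> n8: 5 + 6 + 1 + 4 = 16
Best route has total 9.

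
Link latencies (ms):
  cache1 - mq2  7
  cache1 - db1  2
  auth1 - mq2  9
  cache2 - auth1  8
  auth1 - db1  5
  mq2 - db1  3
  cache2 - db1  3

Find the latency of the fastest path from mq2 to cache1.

5

Candidate routes:
mq2 → auth1 → cache2 → db1 → cache1: 9 + 8 + 3 + 2 = 22
mq2 → db1 → cache1: 3 + 2 = 5
mq2 → auth1 → db1 → cache1: 9 + 5 + 2 = 16
mq2 → cache1: 7
Shortest: 5 ms.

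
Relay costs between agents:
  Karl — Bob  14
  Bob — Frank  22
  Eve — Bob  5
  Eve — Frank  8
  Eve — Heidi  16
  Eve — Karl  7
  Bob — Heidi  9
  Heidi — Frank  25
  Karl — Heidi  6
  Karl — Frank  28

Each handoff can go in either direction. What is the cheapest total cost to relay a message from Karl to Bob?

12

Comparing a few candidate routes:
Karl -> Bob: 14
Karl -> Heidi -> Bob: 6 + 9 = 15
Karl -> Eve -> Bob: 7 + 5 = 12
Karl -> Heidi -> Eve -> Bob: 6 + 16 + 5 = 27
Best route has total 12.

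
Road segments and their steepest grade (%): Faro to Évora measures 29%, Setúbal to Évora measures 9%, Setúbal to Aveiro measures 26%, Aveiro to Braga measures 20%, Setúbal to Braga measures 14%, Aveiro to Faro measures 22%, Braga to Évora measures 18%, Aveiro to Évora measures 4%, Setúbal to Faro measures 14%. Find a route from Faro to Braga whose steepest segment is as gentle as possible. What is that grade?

Comparing a few candidate routes:
Faro → Setúbal → Évora → Aveiro → Braga: max(14, 9, 4, 20) = 20
Faro → Setúbal → Braga: max(14, 14) = 14
Faro → Aveiro → Évora → Setúbal → Braga: max(22, 4, 9, 14) = 22
Faro → Setúbal → Évora → Braga: max(14, 9, 18) = 18
Faro → Aveiro → Braga: max(22, 20) = 22
The minimum achievable maximum is 14%.

14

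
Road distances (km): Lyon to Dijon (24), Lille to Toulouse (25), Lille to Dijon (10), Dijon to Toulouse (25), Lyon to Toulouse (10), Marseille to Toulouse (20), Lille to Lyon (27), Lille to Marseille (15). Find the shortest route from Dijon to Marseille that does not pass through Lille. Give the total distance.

45

Routes from Dijon to Marseille avoiding Lille:
Dijon - Lyon - Toulouse - Marseille: 24 + 10 + 20 = 54
Dijon - Toulouse - Marseille: 25 + 20 = 45
Best route has total 45 km.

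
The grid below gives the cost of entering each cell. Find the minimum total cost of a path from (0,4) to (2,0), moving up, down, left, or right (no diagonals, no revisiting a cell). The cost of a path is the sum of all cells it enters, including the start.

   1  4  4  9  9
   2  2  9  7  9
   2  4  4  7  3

Path (0,4) (0,3) (0,2) (0,1) (0,0) (1,0) (2,0): 9 + 9 + 4 + 4 + 1 + 2 + 2 = 31.

31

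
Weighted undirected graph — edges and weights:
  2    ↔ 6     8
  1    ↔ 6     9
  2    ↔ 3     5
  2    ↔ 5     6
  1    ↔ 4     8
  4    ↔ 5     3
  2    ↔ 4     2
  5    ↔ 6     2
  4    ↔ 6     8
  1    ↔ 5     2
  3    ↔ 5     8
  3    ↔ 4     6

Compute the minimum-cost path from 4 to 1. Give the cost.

A few of the 4→1 routes:
4-1: 8
4-6-5-1: 8 + 2 + 2 = 12
4-5-1: 3 + 2 = 5
4-2-6-5-1: 2 + 8 + 2 + 2 = 14
4-5-6-1: 3 + 2 + 9 = 14
4-2-5-1: 2 + 6 + 2 = 10
The minimum is 5.

5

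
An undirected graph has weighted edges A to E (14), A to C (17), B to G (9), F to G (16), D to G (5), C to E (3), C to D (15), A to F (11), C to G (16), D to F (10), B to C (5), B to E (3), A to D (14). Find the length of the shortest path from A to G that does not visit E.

19

A few of the A→G routes:
A -> D -> G: 14 + 5 = 19
A -> F -> D -> G: 11 + 10 + 5 = 26
A -> F -> G: 11 + 16 = 27
A -> C -> B -> G: 17 + 5 + 9 = 31
Best route has total 19.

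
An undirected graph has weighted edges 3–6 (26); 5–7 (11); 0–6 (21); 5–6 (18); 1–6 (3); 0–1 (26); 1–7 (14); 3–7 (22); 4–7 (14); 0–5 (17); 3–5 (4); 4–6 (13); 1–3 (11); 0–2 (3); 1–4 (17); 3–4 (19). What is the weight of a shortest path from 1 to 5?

A few of the 1→5 routes:
1 -> 7 -> 5: 14 + 11 = 25
1 -> 6 -> 3 -> 5: 3 + 26 + 4 = 33
1 -> 6 -> 4 -> 3 -> 5: 3 + 13 + 19 + 4 = 39
1 -> 3 -> 5: 11 + 4 = 15
1 -> 7 -> 3 -> 5: 14 + 22 + 4 = 40
1 -> 6 -> 5: 3 + 18 = 21
The minimum is 15.

15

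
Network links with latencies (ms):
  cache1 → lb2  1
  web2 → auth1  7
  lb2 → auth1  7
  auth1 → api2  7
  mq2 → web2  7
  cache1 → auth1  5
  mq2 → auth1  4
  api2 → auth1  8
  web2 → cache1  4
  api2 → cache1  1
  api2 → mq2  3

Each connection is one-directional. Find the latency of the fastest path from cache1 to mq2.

15

Routes from cache1 to mq2:
cache1-auth1-api2-mq2: 5 + 7 + 3 = 15
cache1-lb2-auth1-api2-mq2: 1 + 7 + 7 + 3 = 18
The minimum is 15 ms.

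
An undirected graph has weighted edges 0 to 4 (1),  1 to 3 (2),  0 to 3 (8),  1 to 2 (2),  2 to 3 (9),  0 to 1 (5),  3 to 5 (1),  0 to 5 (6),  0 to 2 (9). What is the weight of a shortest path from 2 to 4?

A few of the 2→4 routes:
2→1→0→4: 2 + 5 + 1 = 8
2→1→3→0→4: 2 + 2 + 8 + 1 = 13
2→3→5→0→4: 9 + 1 + 6 + 1 = 17
2→1→3→5→0→4: 2 + 2 + 1 + 6 + 1 = 12
2→0→4: 9 + 1 = 10
Best route has total 8.

8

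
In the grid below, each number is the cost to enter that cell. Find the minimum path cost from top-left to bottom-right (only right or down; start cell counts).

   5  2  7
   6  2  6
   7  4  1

One optimal route is r0c0→r0c1→r1c1→r2c1→r2c2.
Its cost is 5 + 2 + 2 + 4 + 1 = 14.

14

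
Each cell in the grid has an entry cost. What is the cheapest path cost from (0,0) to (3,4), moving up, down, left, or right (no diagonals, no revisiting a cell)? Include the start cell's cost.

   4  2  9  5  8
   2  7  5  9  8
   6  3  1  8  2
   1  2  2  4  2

Cheapest: [0,0] [1,0] [2,0] [3,0] [3,1] [3,2] [3,3] [3,4]
  4 + 2 + 6 + 1 + 2 + 2 + 4 + 2 = 23

23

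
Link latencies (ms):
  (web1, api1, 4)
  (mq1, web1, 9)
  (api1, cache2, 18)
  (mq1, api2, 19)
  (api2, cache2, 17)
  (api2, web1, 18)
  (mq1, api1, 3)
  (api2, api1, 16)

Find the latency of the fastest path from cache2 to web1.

Comparing a few candidate routes:
cache2 - api1 - web1: 18 + 4 = 22
cache2 - api1 - mq1 - web1: 18 + 3 + 9 = 30
cache2 - api2 - web1: 17 + 18 = 35
cache2 - api2 - api1 - web1: 17 + 16 + 4 = 37
Best route has total 22 ms.

22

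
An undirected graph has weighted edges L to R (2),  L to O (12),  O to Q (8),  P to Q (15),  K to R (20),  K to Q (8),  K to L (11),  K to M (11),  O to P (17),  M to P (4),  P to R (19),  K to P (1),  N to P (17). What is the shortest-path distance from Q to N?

26

A few of the Q→N routes:
Q → K → P → N: 8 + 1 + 17 = 26
Q → P → N: 15 + 17 = 32
Q → K → M → P → N: 8 + 11 + 4 + 17 = 40
Best route has total 26.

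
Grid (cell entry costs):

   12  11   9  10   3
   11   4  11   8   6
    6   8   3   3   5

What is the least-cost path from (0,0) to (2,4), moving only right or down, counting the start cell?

46

Best path: (0,0) → (0,1) → (1,1) → (2,1) → (2,2) → (2,3) → (2,4)
Cost: 12 + 11 + 4 + 8 + 3 + 3 + 5 = 46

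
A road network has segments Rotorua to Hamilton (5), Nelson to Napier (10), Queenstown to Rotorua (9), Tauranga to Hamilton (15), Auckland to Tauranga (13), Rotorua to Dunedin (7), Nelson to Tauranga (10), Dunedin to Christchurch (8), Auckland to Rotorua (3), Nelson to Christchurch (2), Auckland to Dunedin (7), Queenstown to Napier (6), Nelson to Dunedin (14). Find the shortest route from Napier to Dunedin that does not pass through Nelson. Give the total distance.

22

Routes from Napier to Dunedin avoiding Nelson:
Napier - Queenstown - Rotorua - Dunedin: 6 + 9 + 7 = 22
Napier - Queenstown - Rotorua - Hamilton - Tauranga - Auckland - Dunedin: 6 + 9 + 5 + 15 + 13 + 7 = 55
Napier - Queenstown - Rotorua - Auckland - Dunedin: 6 + 9 + 3 + 7 = 25
Best route has total 22.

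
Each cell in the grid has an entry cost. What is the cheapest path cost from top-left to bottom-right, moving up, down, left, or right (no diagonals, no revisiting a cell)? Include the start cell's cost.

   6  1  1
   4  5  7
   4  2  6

Take (0,0) -> (0,1) -> (1,1) -> (2,1) -> (2,2) for a total of 6 + 1 + 5 + 2 + 6 = 20.

20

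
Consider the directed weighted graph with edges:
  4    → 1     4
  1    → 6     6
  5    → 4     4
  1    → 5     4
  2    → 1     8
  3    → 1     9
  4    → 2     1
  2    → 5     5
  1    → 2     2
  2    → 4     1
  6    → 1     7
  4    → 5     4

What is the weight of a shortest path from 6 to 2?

9

Paths from 6 to 2:
6-1-5-4-2: 7 + 4 + 4 + 1 = 16
6-1-2: 7 + 2 = 9
Best route has total 9.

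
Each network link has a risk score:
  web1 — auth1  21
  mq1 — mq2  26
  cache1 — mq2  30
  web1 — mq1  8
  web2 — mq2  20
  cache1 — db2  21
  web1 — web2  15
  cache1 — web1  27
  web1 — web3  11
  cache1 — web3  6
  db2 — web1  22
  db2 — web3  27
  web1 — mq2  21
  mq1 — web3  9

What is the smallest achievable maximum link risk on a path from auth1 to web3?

21

A few of the auth1→web3 routes:
auth1 -> web1 -> mq2 -> mq1 -> web3: max(21, 21, 26, 9) = 26
auth1 -> web1 -> mq1 -> web3: max(21, 8, 9) = 21
auth1 -> web1 -> db2 -> cache1 -> web3: max(21, 22, 21, 6) = 22
auth1 -> web1 -> web3: max(21, 11) = 21
auth1 -> web1 -> web2 -> mq2 -> mq1 -> web3: max(21, 15, 20, 26, 9) = 26
Best route has worst link 21.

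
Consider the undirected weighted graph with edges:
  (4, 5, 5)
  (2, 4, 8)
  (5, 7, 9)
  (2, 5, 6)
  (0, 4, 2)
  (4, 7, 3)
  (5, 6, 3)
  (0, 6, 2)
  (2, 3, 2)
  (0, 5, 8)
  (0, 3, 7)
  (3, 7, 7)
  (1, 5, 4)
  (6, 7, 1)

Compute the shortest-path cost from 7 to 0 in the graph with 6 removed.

5

Comparing a few candidate routes:
7 - 4 - 5 - 0: 3 + 5 + 8 = 16
7 - 4 - 0: 3 + 2 = 5
7 - 3 - 0: 7 + 7 = 14
Shortest: 5.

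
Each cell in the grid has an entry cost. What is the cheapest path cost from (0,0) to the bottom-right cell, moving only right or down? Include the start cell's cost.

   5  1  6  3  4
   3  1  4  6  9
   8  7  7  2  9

Take r0c0 -> r0c1 -> r1c1 -> r1c2 -> r1c3 -> r2c3 -> r2c4 for a total of 5 + 1 + 1 + 4 + 6 + 2 + 9 = 28.
For comparison, the top-then-right route costs 37.

28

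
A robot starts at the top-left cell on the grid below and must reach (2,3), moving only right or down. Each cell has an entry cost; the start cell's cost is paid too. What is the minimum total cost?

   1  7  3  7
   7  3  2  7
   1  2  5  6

22

Take (0,0) (1,0) (2,0) (2,1) (2,2) (2,3) for a total of 1 + 7 + 1 + 2 + 5 + 6 = 22.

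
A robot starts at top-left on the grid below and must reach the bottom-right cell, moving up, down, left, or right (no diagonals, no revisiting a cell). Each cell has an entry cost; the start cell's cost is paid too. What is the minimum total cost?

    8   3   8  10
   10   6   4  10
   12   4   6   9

Path r0c0 r0c1 r1c1 r1c2 r2c2 r2c3: 8 + 3 + 6 + 4 + 6 + 9 = 36.

36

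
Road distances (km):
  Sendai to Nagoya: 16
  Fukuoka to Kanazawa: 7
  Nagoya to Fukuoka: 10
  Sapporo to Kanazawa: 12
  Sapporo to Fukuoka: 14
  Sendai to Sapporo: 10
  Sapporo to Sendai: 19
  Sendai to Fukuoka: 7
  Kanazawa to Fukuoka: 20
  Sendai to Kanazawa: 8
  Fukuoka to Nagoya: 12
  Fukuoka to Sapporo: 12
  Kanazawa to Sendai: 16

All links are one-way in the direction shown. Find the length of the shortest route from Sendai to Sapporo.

10

Paths from Sendai to Sapporo:
Sendai -> Sapporo: 10
Sendai -> Kanazawa -> Fukuoka -> Sapporo: 8 + 20 + 12 = 40
Sendai -> Nagoya -> Fukuoka -> Sapporo: 16 + 10 + 12 = 38
Sendai -> Fukuoka -> Sapporo: 7 + 12 = 19
Shortest: 10 km.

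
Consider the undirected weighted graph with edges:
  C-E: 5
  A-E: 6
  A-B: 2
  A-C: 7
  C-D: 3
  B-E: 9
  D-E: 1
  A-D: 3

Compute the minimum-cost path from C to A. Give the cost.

6

Some routes from C to A:
C - A: 7
C - D - E - A: 3 + 1 + 6 = 10
C - D - A: 3 + 3 = 6
C - E - D - A: 5 + 1 + 3 = 9
Best route has total 6.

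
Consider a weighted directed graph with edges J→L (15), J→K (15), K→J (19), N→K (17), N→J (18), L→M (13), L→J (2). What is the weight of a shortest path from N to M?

46

Routes from N to M:
N → K → J → L → M: 17 + 19 + 15 + 13 = 64
N → J → L → M: 18 + 15 + 13 = 46
Best route has total 46.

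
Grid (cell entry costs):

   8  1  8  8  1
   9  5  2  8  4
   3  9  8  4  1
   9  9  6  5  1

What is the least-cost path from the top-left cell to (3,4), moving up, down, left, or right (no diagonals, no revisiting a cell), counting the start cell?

30

Cheapest: r0c0 -> r0c1 -> r1c1 -> r1c2 -> r1c3 -> r1c4 -> r2c4 -> r3c4
  8 + 1 + 5 + 2 + 8 + 4 + 1 + 1 = 30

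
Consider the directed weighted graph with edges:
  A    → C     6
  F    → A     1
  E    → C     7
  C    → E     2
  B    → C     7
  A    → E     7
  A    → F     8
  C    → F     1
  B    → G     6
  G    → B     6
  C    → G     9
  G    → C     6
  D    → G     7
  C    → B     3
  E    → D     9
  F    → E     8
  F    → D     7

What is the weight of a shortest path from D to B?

13

Paths from D to B:
D-G-C-B: 7 + 6 + 3 = 16
D-G-B: 7 + 6 = 13
Shortest: 13.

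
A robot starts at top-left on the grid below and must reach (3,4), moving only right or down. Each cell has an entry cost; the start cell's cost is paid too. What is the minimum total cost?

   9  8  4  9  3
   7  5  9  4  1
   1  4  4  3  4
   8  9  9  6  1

Best path: r0c0 r1c0 r2c0 r2c1 r2c2 r2c3 r2c4 r3c4
Cost: 9 + 7 + 1 + 4 + 4 + 3 + 4 + 1 = 33

33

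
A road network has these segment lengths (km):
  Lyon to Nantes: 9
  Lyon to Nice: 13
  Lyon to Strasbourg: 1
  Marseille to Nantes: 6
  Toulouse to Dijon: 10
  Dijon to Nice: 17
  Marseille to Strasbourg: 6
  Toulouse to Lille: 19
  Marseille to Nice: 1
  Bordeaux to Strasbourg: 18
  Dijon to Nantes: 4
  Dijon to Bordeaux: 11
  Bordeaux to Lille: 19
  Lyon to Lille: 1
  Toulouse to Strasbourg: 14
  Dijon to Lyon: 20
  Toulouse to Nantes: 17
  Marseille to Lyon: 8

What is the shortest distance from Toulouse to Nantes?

Some routes from Toulouse to Nantes:
Toulouse-Strasbourg-Marseille-Nantes: 14 + 6 + 6 = 26
Toulouse-Dijon-Nantes: 10 + 4 = 14
Toulouse-Strasbourg-Lyon-Nantes: 14 + 1 + 9 = 24
Toulouse-Nantes: 17
Best route has total 14 km.

14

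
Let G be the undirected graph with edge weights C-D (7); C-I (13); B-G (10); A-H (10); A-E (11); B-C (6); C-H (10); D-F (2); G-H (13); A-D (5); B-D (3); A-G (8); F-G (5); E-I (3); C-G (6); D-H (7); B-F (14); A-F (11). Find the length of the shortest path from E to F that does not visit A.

25

Checking several routes:
E - I - C - D - F: 3 + 13 + 7 + 2 = 25
E - I - C - B - D - F: 3 + 13 + 6 + 3 + 2 = 27
E - I - C - G - F: 3 + 13 + 6 + 5 = 27
Shortest: 25.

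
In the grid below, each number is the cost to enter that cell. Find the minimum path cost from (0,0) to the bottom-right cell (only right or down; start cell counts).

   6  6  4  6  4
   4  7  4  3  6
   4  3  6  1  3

27

Take (0,0) → (0,1) → (0,2) → (1,2) → (1,3) → (2,3) → (2,4) for a total of 6 + 6 + 4 + 4 + 3 + 1 + 3 = 27.
(Top row then right column would cost 35.)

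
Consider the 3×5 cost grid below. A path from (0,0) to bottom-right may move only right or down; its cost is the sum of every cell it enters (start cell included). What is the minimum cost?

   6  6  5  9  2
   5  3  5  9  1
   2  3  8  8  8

Best path: [0,0] -> [0,1] -> [0,2] -> [0,3] -> [0,4] -> [1,4] -> [2,4]
Cost: 6 + 6 + 5 + 9 + 2 + 1 + 8 = 37

37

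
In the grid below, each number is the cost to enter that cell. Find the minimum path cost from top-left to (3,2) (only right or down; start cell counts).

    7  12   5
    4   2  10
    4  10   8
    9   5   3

31

Cheapest: [0,0] [1,0] [1,1] [2,1] [3,1] [3,2]
  7 + 4 + 2 + 10 + 5 + 3 = 31
(Top row then right column would cost 45.)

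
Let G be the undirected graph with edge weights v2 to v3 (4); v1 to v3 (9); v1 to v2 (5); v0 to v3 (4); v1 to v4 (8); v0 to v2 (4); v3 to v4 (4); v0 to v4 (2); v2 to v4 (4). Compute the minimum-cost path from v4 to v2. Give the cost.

4

Checking several routes:
v4→v0→v2: 2 + 4 = 6
v4→v3→v2: 4 + 4 = 8
v4→v2: 4
v4→v0→v3→v2: 2 + 4 + 4 = 10
The minimum is 4.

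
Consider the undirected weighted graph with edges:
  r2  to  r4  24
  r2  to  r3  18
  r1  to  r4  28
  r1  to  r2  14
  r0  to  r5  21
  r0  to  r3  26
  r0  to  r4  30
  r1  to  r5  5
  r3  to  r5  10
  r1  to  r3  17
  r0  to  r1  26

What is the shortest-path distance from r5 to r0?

Checking several routes:
r5 -> r0: 21
r5 -> r3 -> r0: 10 + 26 = 36
r5 -> r1 -> r3 -> r0: 5 + 17 + 26 = 48
r5 -> r1 -> r0: 5 + 26 = 31
The minimum is 21.

21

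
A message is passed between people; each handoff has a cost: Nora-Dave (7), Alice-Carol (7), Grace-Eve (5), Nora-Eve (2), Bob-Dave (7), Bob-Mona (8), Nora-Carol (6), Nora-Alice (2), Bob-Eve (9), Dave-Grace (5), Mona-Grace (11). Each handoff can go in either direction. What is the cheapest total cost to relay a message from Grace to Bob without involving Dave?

14

Paths from Grace to Bob avoiding Dave:
Grace→Mona→Bob: 11 + 8 = 19
Grace→Eve→Bob: 5 + 9 = 14
Shortest: 14.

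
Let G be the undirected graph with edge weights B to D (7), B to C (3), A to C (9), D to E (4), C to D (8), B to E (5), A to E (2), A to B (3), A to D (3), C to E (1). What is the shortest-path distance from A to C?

Some routes from A to C:
A→C: 9
A→B→C: 3 + 3 = 6
A→B→E→C: 3 + 5 + 1 = 9
A→E→C: 2 + 1 = 3
A→D→E→C: 3 + 4 + 1 = 8
The minimum is 3.

3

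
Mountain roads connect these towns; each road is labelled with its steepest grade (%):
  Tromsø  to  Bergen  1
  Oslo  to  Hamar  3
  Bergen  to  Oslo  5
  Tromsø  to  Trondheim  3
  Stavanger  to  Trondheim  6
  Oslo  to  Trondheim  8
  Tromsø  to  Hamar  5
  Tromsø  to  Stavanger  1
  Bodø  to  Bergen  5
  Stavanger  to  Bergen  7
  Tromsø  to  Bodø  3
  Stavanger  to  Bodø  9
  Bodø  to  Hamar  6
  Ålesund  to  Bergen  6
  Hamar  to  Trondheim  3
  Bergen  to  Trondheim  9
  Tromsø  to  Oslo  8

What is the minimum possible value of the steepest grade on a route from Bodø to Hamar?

3

Checking several routes:
Bodø-Tromsø-Hamar: max(3, 5) = 5
Bodø-Bergen-Tromsø-Hamar: max(5, 1, 5) = 5
Bodø-Tromsø-Bergen-Oslo-Hamar: max(3, 1, 5, 3) = 5
Bodø-Tromsø-Trondheim-Hamar: max(3, 3, 3) = 3
Smallest bottleneck: 3%.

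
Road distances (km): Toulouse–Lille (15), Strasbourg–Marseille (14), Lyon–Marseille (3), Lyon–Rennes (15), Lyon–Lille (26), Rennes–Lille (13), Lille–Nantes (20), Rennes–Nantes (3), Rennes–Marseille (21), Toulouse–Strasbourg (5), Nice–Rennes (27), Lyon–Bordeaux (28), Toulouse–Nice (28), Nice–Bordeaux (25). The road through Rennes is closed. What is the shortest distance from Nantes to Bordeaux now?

74

Routes from Nantes to Bordeaux avoiding Rennes:
Nantes-Lille-Toulouse-Strasbourg-Marseille-Lyon-Bordeaux: 20 + 15 + 5 + 14 + 3 + 28 = 85
Nantes-Lille-Lyon-Bordeaux: 20 + 26 + 28 = 74
Nantes-Lille-Toulouse-Nice-Bordeaux: 20 + 15 + 28 + 25 = 88
Nantes-Lille-Lyon-Marseille-Strasbourg-Toulouse-Nice-Bordeaux: 20 + 26 + 3 + 14 + 5 + 28 + 25 = 121
Shortest: 74 km.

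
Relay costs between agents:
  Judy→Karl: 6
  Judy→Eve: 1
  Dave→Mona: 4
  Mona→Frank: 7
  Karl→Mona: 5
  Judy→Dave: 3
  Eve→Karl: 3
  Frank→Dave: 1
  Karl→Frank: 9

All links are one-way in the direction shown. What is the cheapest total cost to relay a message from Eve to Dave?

13

Routes from Eve to Dave:
Eve -> Karl -> Frank -> Dave: 3 + 9 + 1 = 13
Eve -> Karl -> Mona -> Frank -> Dave: 3 + 5 + 7 + 1 = 16
Best route has total 13.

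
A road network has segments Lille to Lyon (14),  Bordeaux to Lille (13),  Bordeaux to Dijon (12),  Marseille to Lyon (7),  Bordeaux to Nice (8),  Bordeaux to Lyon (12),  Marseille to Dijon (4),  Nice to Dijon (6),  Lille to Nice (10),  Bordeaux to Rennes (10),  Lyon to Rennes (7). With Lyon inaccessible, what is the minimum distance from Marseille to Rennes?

Paths from Marseille to Rennes avoiding Lyon:
Marseille-Dijon-Nice-Bordeaux-Rennes: 4 + 6 + 8 + 10 = 28
Marseille-Dijon-Nice-Lille-Bordeaux-Rennes: 4 + 6 + 10 + 13 + 10 = 43
Marseille-Dijon-Bordeaux-Rennes: 4 + 12 + 10 = 26
Best route has total 26 km.

26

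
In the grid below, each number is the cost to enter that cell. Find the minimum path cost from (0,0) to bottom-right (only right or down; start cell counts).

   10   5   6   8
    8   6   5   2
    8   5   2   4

32

Take [0,0] -> [0,1] -> [0,2] -> [1,2] -> [1,3] -> [2,3] for a total of 10 + 5 + 6 + 5 + 2 + 4 = 32.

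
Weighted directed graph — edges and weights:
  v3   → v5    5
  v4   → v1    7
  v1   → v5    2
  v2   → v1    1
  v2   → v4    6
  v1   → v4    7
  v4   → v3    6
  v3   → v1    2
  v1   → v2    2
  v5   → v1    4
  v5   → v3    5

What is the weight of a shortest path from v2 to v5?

A few of the v2→v5 routes:
v2 - v4 - v3 - v5: 6 + 6 + 5 = 17
v2 - v4 - v1 - v5: 6 + 7 + 2 = 15
v2 - v4 - v3 - v1 - v5: 6 + 6 + 2 + 2 = 16
v2 - v1 - v5: 1 + 2 = 3
Best route has total 3.

3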